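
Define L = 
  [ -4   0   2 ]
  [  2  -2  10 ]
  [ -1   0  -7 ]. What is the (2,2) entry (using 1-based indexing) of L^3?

Characteristic polynomial: μ^3 + 13μ^2 + 52μ + 60 = (μ + 2)(μ + 5)(μ + 6), so the eigenvalues are -6, -5, -2.
μ=-6: eigenvector (-1, -2, 1).
μ=-5: eigenvector (-2, -2, 1).
μ=-2: eigenvector (0, 1, 0).
P = [[-1, -2, 0], [-2, -2, 1], [1, 1, 0]], D = diag(-6, -5, -2), P⁻¹ = [[1, 0, 2], [-1, 0, -1], [0, 1, 2]].
L³ = P·diag(-216, -125, -8)·P⁻¹ = [[-34, 0, 182], [182, -8, 598], [-91, 0, -307]].
The requested entry is -8.

-8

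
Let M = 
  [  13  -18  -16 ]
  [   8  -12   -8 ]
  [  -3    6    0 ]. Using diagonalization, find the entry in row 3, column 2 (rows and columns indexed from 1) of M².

-18

Characteristic polynomial: μ^3 - μ^2 - 12μ = μ(μ - 4)(μ + 3), so the eigenvalues are -3, 0, 4.
μ=4: eigenvector (2, 1, 0).
μ=-3: eigenvector (1, 0, 1).
μ=0: eigenvector (4, 2, 1).
P = [[2, 1, 4], [1, 0, 2], [0, 1, 1]], D = diag(4, -3, 0), P⁻¹ = [[2, -3, -2], [1, -2, 0], [-1, 2, 1]].
M² = P·diag(16, 9, 0)·P⁻¹ = [[73, -114, -64], [32, -48, -32], [9, -18, 0]].
The requested entry is -18.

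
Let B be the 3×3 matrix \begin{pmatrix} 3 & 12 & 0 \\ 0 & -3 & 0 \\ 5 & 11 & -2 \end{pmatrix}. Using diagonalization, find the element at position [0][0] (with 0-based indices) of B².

9

Characteristic polynomial: λ^3 + 2λ^2 - 9λ - 18 = (λ - 3)(λ + 2)(λ + 3), so the eigenvalues are -3, -2, 3.
λ=-2: eigenvector (0, 0, 1).
λ=-3: eigenvector (-2, 1, -1).
λ=3: eigenvector (1, 0, 1).
P = [[0, -2, 1], [0, 1, 0], [1, -1, 1]], D = diag(-2, -3, 3), P⁻¹ = [[-1, -1, 1], [0, 1, 0], [1, 2, 0]].
B² = P·diag(4, 9, 9)·P⁻¹ = [[9, 0, 0], [0, 9, 0], [5, 5, 4]].
The requested entry is 9.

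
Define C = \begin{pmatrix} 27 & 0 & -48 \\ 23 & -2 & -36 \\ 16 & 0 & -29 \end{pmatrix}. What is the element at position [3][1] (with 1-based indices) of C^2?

Characteristic polynomial: λ^3 + 4λ^2 - 11λ - 30 = (λ - 3)(λ + 2)(λ + 5), so the eigenvalues are -5, -2, 3.
λ=-5: eigenvector (-3, -1, -2).
λ=3: eigenvector (2, 2, 1).
λ=-2: eigenvector (0, 1, 0).
P = [[-3, 2, 0], [-1, 2, 1], [-2, 1, 0]], D = diag(-5, 3, -2), P⁻¹ = [[1, 0, -2], [2, 0, -3], [-3, 1, 4]].
C² = P·diag(25, 9, 4)·P⁻¹ = [[-39, 0, 96], [-1, 4, 12], [-32, 0, 73]].
The requested entry is -32.

-32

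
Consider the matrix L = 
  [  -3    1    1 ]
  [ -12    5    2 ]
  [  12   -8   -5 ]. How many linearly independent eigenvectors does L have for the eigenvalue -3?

1

L + 3I = [[0, 1, 1], [-12, 8, 2], [12, -8, -2]].
This matrix has rank 2, so its null space has dimension 3 − 2 = 1.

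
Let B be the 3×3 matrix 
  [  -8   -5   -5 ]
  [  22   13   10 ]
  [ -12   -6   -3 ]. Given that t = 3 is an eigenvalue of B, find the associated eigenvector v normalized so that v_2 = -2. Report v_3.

2

B − 3I = [[-11, -5, -5], [22, 10, 10], [-12, -6, -6]].
Solving (B − 3I)v = 0 gives the eigenspace spanned by (0, -2, 2).
With v_2 = -2, v = (0, -2, 2), so v_3 = 2.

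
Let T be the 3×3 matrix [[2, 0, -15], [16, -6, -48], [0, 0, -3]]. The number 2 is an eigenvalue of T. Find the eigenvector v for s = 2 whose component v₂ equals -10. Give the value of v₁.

T − 2I = [[0, 0, -15], [16, -8, -48], [0, 0, -5]].
Solving (T − 2I)v = 0 gives the eigenspace spanned by (-5, -10, 0).
With v₂ = -10, v = (-5, -10, 0), so v₁ = -5.

-5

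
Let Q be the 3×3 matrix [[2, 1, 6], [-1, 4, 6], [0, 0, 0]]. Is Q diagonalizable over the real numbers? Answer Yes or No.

No

Characteristic polynomial: p(λ) = λ^3 - 6λ^2 + 9λ = λ(λ - 3)^2.
λ = 3 has algebraic multiplicity 2; rank(Q − 3I) = 2, so geometric multiplicity = 1.
Geometric multiplicity < algebraic multiplicity, so Q is not diagonalizable.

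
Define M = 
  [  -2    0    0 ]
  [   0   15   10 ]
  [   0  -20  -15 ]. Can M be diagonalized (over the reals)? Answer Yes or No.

Characteristic polynomial: p(λ) = λ^3 + 2λ^2 - 25λ - 50 = (λ - 5)(λ + 2)(λ + 5).
All 3 eigenvalues are distinct, so M is diagonalizable.

Yes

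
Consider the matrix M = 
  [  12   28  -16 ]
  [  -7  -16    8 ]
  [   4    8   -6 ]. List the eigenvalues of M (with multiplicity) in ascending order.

Characteristic polynomial: p(μ) = μ^3 + 10μ^2 + 28μ + 24 = (μ + 2)^2(μ + 6).
Roots (with multiplicity): -6, -2, -2.

-6, -2, -2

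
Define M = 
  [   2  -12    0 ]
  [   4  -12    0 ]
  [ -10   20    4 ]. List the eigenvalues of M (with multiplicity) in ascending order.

Characteristic polynomial: p(μ) = μ^3 + 6μ^2 - 16μ - 96 = (μ - 4)(μ + 4)(μ + 6).
Roots (with multiplicity): -6, -4, 4.

-6, -4, 4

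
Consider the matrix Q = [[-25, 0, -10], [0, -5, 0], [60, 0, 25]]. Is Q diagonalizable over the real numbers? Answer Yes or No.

Yes

Characteristic polynomial: p(λ) = λ^3 + 5λ^2 - 25λ - 125 = (λ - 5)(λ + 5)^2.
λ = -5 has algebraic multiplicity 2; rank(Q + 5I) = 1, so geometric multiplicity = 2.
Every eigenvalue has geometric = algebraic multiplicity, so Q is diagonalizable.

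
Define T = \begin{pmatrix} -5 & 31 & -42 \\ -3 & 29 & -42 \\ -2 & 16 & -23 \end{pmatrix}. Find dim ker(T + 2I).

1

T + 2I = [[-3, 31, -42], [-3, 31, -42], [-2, 16, -21]].
This matrix has rank 2, so its null space has dimension 3 − 2 = 1.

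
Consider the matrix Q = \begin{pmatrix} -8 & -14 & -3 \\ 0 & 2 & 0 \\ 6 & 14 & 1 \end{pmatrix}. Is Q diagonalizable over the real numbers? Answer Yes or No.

Yes

Characteristic polynomial: p(t) = t^3 + 5t^2 - 4t - 20 = (t - 2)(t + 2)(t + 5).
All 3 eigenvalues are distinct, so Q is diagonalizable.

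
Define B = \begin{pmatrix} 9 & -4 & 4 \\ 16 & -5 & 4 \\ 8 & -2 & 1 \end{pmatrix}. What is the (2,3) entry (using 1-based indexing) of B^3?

Characteristic polynomial: r^3 - 5r^2 - r + 5 = (r - 5)(r - 1)(r + 1), so the eigenvalues are -1, 1, 5.
r=1: eigenvector (1, 4, 2).
r=5: eigenvector (-1, -2, -1).
r=-1: eigenvector (0, -1, -1).
P = [[1, -1, 0], [4, -2, -1], [2, -1, -1]], D = diag(1, 5, -1), P⁻¹ = [[-1, 1, -1], [-2, 1, -1], [0, 1, -2]].
B³ = P·diag(1, 125, -1)·P⁻¹ = [[249, -124, 124], [496, -245, 244], [248, -122, 121]].
The requested entry is 244.

244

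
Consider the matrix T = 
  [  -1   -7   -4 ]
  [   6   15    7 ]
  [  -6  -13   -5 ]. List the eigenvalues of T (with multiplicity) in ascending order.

2, 2, 5

Characteristic polynomial: p(r) = r^3 - 9r^2 + 24r - 20 = (r - 5)(r - 2)^2.
Roots (with multiplicity): 2, 2, 5.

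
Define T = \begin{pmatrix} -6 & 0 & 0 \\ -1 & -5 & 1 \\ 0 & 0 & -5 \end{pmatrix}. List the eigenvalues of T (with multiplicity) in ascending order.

Characteristic polynomial: p(s) = s^3 + 16s^2 + 85s + 150 = (s + 5)^2(s + 6).
Roots (with multiplicity): -6, -5, -5.

-6, -5, -5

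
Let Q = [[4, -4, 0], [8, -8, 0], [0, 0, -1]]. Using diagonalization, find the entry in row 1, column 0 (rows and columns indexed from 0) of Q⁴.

-512

Characteristic polynomial: λ^3 + 5λ^2 + 4λ = λ(λ + 1)(λ + 4), so the eigenvalues are -4, -1, 0.
λ=-1: eigenvector (0, 0, 1).
λ=0: eigenvector (1, 1, 0).
λ=-4: eigenvector (-1, -2, 0).
P = [[0, 1, -1], [0, 1, -2], [1, 0, 0]], D = diag(-1, 0, -4), P⁻¹ = [[0, 0, 1], [2, -1, 0], [1, -1, 0]].
Q⁴ = P·diag(1, 0, 256)·P⁻¹ = [[-256, 256, 0], [-512, 512, 0], [0, 0, 1]].
The requested entry is -512.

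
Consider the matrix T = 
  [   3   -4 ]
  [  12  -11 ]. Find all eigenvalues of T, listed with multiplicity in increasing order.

-5, -3

Characteristic polynomial: p(s) = s^2 + 8s + 15 = (s + 3)(s + 5).
Roots (with multiplicity): -5, -3.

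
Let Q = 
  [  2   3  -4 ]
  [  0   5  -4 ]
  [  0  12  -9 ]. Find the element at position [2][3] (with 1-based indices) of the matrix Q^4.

Characteristic polynomial: s^3 + 2s^2 - 5s - 6 = (s - 2)(s + 1)(s + 3), so the eigenvalues are -3, -1, 2.
s=2: eigenvector (1, 0, 0).
s=-3: eigenvector (1, 1, 2).
s=-1: eigenvector (-2, -2, -3).
P = [[1, 1, -2], [0, 1, -2], [0, 2, -3]], D = diag(2, -3, -1), P⁻¹ = [[1, -1, 0], [0, -3, 2], [0, -2, 1]].
Q⁴ = P·diag(16, 81, 1)·P⁻¹ = [[16, -255, 160], [0, -239, 160], [0, -480, 321]].
The requested entry is 160.

160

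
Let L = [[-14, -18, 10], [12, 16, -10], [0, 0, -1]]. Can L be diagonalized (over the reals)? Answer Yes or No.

Yes

Characteristic polynomial: p(λ) = λ^3 - λ^2 - 10λ - 8 = (λ - 4)(λ + 1)(λ + 2).
All 3 eigenvalues are distinct, so L is diagonalizable.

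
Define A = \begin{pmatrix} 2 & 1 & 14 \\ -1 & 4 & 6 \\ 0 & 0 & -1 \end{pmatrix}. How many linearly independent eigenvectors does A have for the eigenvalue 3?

1

A − 3I = [[-1, 1, 14], [-1, 1, 6], [0, 0, -4]].
This matrix has rank 2, so its null space has dimension 3 − 2 = 1.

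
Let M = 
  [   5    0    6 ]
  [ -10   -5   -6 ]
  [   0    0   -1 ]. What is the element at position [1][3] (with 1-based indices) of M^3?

126

Characteristic polynomial: s^3 + s^2 - 25s - 25 = (s - 5)(s + 1)(s + 5), so the eigenvalues are -5, -1, 5.
s=5: eigenvector (1, -1, 0).
s=-5: eigenvector (0, 1, 0).
s=-1: eigenvector (-1, 1, 1).
P = [[1, 0, -1], [-1, 1, 1], [0, 0, 1]], D = diag(5, -5, -1), P⁻¹ = [[1, 0, 1], [1, 1, 0], [0, 0, 1]].
M³ = P·diag(125, -125, -1)·P⁻¹ = [[125, 0, 126], [-250, -125, -126], [0, 0, -1]].
The requested entry is 126.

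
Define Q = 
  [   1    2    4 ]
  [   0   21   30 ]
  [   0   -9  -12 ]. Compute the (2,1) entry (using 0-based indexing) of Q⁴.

-3645

Characteristic polynomial: r^3 - 10r^2 + 27r - 18 = (r - 6)(r - 3)(r - 1), so the eigenvalues are 1, 3, 6.
r=1: eigenvector (1, 0, 0).
r=3: eigenvector (1, -5, 3).
r=6: eigenvector (0, -2, 1).
P = [[1, 1, 0], [0, -5, -2], [0, 3, 1]], D = diag(1, 3, 6), P⁻¹ = [[1, -1, -2], [0, 1, 2], [0, -3, -5]].
Q⁴ = P·diag(1, 81, 1296)·P⁻¹ = [[1, 80, 160], [0, 7371, 12150], [0, -3645, -5994]].
The requested entry is -3645.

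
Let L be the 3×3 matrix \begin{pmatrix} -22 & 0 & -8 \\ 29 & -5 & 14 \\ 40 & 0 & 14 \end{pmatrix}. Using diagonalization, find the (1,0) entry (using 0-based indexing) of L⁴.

-8227

Characteristic polynomial: r^3 + 13r^2 + 52r + 60 = (r + 2)(r + 5)(r + 6), so the eigenvalues are -6, -5, -2.
r=-6: eigenvector (1, -1, -2).
r=-5: eigenvector (0, 1, 0).
r=-2: eigenvector (-2, 4, 5).
P = [[1, 0, -2], [-1, 1, 4], [-2, 0, 5]], D = diag(-6, -5, -2), P⁻¹ = [[5, 0, 2], [-3, 1, -2], [2, 0, 1]].
L⁴ = P·diag(1296, 625, 16)·P⁻¹ = [[6416, 0, 2560], [-8227, 625, -3778], [-12800, 0, -5104]].
The requested entry is -8227.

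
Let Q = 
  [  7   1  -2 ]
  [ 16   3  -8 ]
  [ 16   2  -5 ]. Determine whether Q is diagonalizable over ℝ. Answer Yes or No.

Characteristic polynomial: p(λ) = λ^3 - 5λ^2 + 3λ + 9 = (λ - 3)^2(λ + 1).
λ = 3 has algebraic multiplicity 2; rank(Q − 3I) = 2, so geometric multiplicity = 1.
Geometric multiplicity < algebraic multiplicity, so Q is not diagonalizable.

No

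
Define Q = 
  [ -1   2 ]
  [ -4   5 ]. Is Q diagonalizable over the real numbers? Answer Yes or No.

Yes

Characteristic polynomial: p(s) = s^2 - 4s + 3 = (s - 3)(s - 1).
All 2 eigenvalues are distinct, so Q is diagonalizable.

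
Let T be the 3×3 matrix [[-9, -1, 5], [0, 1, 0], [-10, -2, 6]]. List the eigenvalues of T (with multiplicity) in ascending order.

-4, 1, 1

Characteristic polynomial: p(r) = r^3 + 2r^2 - 7r + 4 = (r - 1)^2(r + 4).
Roots (with multiplicity): -4, 1, 1.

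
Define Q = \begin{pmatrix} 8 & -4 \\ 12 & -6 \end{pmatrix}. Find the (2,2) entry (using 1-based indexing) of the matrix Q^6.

Characteristic polynomial: r^2 - 2r = r(r - 2), so the eigenvalues are 0, 2.
r=0: eigenvector (-1, -2).
r=2: eigenvector (2, 3).
P = [[-1, 2], [-2, 3]], D = diag(0, 2), P⁻¹ = [[3, -2], [2, -1]].
Q⁶ = P·diag(0, 64)·P⁻¹ = [[256, -128], [384, -192]].
The requested entry is -192.

-192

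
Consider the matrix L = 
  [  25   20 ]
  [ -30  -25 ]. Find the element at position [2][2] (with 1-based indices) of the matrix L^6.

Characteristic polynomial: t^2 - 25 = (t - 5)(t + 5), so the eigenvalues are -5, 5.
t=5: eigenvector (-1, 1).
t=-5: eigenvector (-2, 3).
P = [[-1, -2], [1, 3]], D = diag(5, -5), P⁻¹ = [[-3, -2], [1, 1]].
L⁶ = P·diag(15625, 15625)·P⁻¹ = [[15625, 0], [0, 15625]].
The requested entry is 15625.

15625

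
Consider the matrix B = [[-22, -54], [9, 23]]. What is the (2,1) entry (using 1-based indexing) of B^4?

Characteristic polynomial: s^2 - s - 20 = (s - 5)(s + 4), so the eigenvalues are -4, 5.
s=5: eigenvector (-2, 1).
s=-4: eigenvector (-3, 1).
P = [[-2, -3], [1, 1]], D = diag(5, -4), P⁻¹ = [[1, 3], [-1, -2]].
B⁴ = P·diag(625, 256)·P⁻¹ = [[-482, -2214], [369, 1363]].
The requested entry is 369.

369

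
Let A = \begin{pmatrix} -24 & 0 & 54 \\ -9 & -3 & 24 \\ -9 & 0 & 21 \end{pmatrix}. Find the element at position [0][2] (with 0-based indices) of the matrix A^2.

-162

Characteristic polynomial: s^3 + 6s^2 - 9s - 54 = (s - 3)(s + 3)(s + 6), so the eigenvalues are -6, -3, 3.
s=-6: eigenvector (3, 1, 1).
s=-3: eigenvector (0, 1, 0).
s=3: eigenvector (2, 1, 1).
P = [[3, 0, 2], [1, 1, 1], [1, 0, 1]], D = diag(-6, -3, 3), P⁻¹ = [[1, 0, -2], [0, 1, -1], [-1, 0, 3]].
A² = P·diag(36, 9, 9)·P⁻¹ = [[90, 0, -162], [27, 9, -54], [27, 0, -45]].
The requested entry is -162.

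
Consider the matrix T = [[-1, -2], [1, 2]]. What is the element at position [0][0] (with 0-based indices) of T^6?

Characteristic polynomial: s^2 - s = s(s - 1), so the eigenvalues are 0, 1.
s=1: eigenvector (-1, 1).
s=0: eigenvector (-2, 1).
P = [[-1, -2], [1, 1]], D = diag(1, 0), P⁻¹ = [[1, 2], [-1, -1]].
T⁶ = P·diag(1, 0)·P⁻¹ = [[-1, -2], [1, 2]].
The requested entry is -1.

-1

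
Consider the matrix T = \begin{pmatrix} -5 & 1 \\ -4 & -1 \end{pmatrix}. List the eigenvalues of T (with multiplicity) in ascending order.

Characteristic polynomial: p(r) = r^2 + 6r + 9 = (r + 3)^2.
Roots (with multiplicity): -3, -3.

-3, -3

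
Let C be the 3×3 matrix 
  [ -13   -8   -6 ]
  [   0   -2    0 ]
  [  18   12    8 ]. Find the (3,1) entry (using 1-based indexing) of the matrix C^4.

-1530

Characteristic polynomial: λ^3 + 7λ^2 + 14λ + 8 = (λ + 1)(λ + 2)(λ + 4), so the eigenvalues are -4, -2, -1.
λ=-1: eigenvector (1, 0, -2).
λ=-2: eigenvector (-4, 1, 6).
λ=-4: eigenvector (2, 0, -3).
P = [[1, -4, 2], [0, 1, 0], [-2, 6, -3]], D = diag(-1, -2, -4), P⁻¹ = [[-3, 0, -2], [0, 1, 0], [2, 2, 1]].
C⁴ = P·diag(1, 16, 256)·P⁻¹ = [[1021, 960, 510], [0, 16, 0], [-1530, -1440, -764]].
The requested entry is -1530.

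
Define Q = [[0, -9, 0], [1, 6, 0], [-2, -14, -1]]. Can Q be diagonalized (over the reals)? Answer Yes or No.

No

Characteristic polynomial: p(t) = t^3 - 5t^2 + 3t + 9 = (t - 3)^2(t + 1).
t = 3 has algebraic multiplicity 2; rank(Q − 3I) = 2, so geometric multiplicity = 1.
Geometric multiplicity < algebraic multiplicity, so Q is not diagonalizable.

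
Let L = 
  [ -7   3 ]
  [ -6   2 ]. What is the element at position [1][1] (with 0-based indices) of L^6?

Characteristic polynomial: λ^2 + 5λ + 4 = (λ + 1)(λ + 4), so the eigenvalues are -4, -1.
λ=-1: eigenvector (-1, -2).
λ=-4: eigenvector (1, 1).
P = [[-1, 1], [-2, 1]], D = diag(-1, -4), P⁻¹ = [[1, -1], [2, -1]].
L⁶ = P·diag(1, 4096)·P⁻¹ = [[8191, -4095], [8190, -4094]].
The requested entry is -4094.

-4094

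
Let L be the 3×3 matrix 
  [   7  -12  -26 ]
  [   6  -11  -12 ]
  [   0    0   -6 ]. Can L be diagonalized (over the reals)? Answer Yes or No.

Characteristic polynomial: p(t) = t^3 + 10t^2 + 19t - 30 = (t - 1)(t + 5)(t + 6).
All 3 eigenvalues are distinct, so L is diagonalizable.

Yes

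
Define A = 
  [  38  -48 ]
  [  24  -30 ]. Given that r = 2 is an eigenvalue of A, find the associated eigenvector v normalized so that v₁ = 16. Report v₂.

A − 2I = [[36, -48], [24, -32]].
Solving (A − 2I)v = 0 gives the eigenspace spanned by (16, 12).
With v₁ = 16, v = (16, 12), so v₂ = 12.

12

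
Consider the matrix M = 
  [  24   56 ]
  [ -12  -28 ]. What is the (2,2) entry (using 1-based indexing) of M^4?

Characteristic polynomial: μ^2 + 4μ = μ(μ + 4), so the eigenvalues are -4, 0.
μ=0: eigenvector (7, -3).
μ=-4: eigenvector (-2, 1).
P = [[7, -2], [-3, 1]], D = diag(0, -4), P⁻¹ = [[1, 2], [3, 7]].
M⁴ = P·diag(0, 256)·P⁻¹ = [[-1536, -3584], [768, 1792]].
The requested entry is 1792.

1792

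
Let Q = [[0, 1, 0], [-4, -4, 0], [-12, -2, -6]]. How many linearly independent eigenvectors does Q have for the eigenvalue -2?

1

Q + 2I = [[2, 1, 0], [-4, -2, 0], [-12, -2, -4]].
This matrix has rank 2, so its null space has dimension 3 − 2 = 1.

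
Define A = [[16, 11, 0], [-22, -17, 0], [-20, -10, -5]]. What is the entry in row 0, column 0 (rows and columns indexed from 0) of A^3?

466

Characteristic polynomial: λ^3 + 6λ^2 - 25λ - 150 = (λ - 5)(λ + 5)(λ + 6), so the eigenvalues are -6, -5, 5.
λ=5: eigenvector (1, -1, -1).
λ=-6: eigenvector (-1, 2, 0).
λ=-5: eigenvector (0, 0, 1).
P = [[1, -1, 0], [-1, 2, 0], [-1, 0, 1]], D = diag(5, -6, -5), P⁻¹ = [[2, 1, 0], [1, 1, 0], [2, 1, 1]].
A³ = P·diag(125, -216, -125)·P⁻¹ = [[466, 341, 0], [-682, -557, 0], [-500, -250, -125]].
The requested entry is 466.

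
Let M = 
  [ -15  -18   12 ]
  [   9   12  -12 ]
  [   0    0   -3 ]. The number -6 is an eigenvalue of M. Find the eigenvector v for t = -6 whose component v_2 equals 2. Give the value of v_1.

M + 6I = [[-9, -18, 12], [9, 18, -12], [0, 0, 3]].
Solving (M + 6I)v = 0 gives the eigenspace spanned by (-4, 2, 0).
With v_2 = 2, v = (-4, 2, 0), so v_1 = -4.

-4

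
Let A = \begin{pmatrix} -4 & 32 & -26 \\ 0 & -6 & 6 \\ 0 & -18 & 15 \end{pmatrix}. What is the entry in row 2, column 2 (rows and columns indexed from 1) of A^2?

-72

Characteristic polynomial: r^3 - 5r^2 - 18r + 72 = (r - 6)(r - 3)(r + 4), so the eigenvalues are -4, 3, 6.
r=-4: eigenvector (1, 0, 0).
r=3: eigenvector (-2, 2, 3).
r=6: eigenvector (-2, 1, 2).
P = [[1, -2, -2], [0, 2, 1], [0, 3, 2]], D = diag(-4, 3, 6), P⁻¹ = [[1, -2, 2], [0, 2, -1], [0, -3, 2]].
A² = P·diag(16, 9, 36)·P⁻¹ = [[16, 148, -94], [0, -72, 54], [0, -162, 117]].
The requested entry is -72.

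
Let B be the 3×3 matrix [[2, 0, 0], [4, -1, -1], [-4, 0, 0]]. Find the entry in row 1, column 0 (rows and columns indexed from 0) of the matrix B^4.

Characteristic polynomial: μ^3 - μ^2 - 2μ = μ(μ - 2)(μ + 1), so the eigenvalues are -1, 0, 2.
μ=2: eigenvector (1, 2, -2).
μ=-1: eigenvector (0, 1, 0).
μ=0: eigenvector (0, -1, 1).
P = [[1, 0, 0], [2, 1, -1], [-2, 0, 1]], D = diag(2, -1, 0), P⁻¹ = [[1, 0, 0], [0, 1, 1], [2, 0, 1]].
B⁴ = P·diag(16, 1, 0)·P⁻¹ = [[16, 0, 0], [32, 1, 1], [-32, 0, 0]].
The requested entry is 32.

32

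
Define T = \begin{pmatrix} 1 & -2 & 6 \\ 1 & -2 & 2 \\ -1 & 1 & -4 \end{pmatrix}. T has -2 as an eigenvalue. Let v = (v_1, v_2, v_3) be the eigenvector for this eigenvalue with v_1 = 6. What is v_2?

T + 2I = [[3, -2, 6], [1, 0, 2], [-1, 1, -2]].
Solving (T + 2I)v = 0 gives the eigenspace spanned by (6, 0, -3).
With v_1 = 6, v = (6, 0, -3), so v_2 = 0.

0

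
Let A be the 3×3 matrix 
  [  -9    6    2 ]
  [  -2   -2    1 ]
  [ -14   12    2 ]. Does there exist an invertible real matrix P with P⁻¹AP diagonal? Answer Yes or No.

No

Characteristic polynomial: p(t) = t^3 + 9t^2 + 24t + 20 = (t + 2)^2(t + 5).
t = -2 has algebraic multiplicity 2; rank(A + 2I) = 2, so geometric multiplicity = 1.
Geometric multiplicity < algebraic multiplicity, so A is not diagonalizable.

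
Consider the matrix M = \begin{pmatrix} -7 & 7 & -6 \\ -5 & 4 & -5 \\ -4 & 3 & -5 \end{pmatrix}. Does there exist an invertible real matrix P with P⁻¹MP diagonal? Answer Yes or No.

No

Characteristic polynomial: p(μ) = μ^3 + 8μ^2 + 13μ + 6 = (μ + 1)^2(μ + 6).
μ = -1 has algebraic multiplicity 2; rank(M + 1I) = 2, so geometric multiplicity = 1.
Geometric multiplicity < algebraic multiplicity, so M is not diagonalizable.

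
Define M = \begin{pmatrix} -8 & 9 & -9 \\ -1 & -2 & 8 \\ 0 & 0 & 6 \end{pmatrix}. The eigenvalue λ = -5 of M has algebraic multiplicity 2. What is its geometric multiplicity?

1

M + 5I = [[-3, 9, -9], [-1, 3, 8], [0, 0, 11]].
This matrix has rank 2, so its null space has dimension 3 − 2 = 1.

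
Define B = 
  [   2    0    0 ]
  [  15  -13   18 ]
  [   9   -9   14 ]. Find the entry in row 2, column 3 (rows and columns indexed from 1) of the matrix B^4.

738

Characteristic polynomial: s^3 - 3s^2 - 18s + 40 = (s - 5)(s - 2)(s + 4), so the eigenvalues are -4, 2, 5.
s=2: eigenvector (1, 1, 0).
s=-4: eigenvector (0, -2, -1).
s=5: eigenvector (0, 1, 1).
P = [[1, 0, 0], [1, -2, 1], [0, -1, 1]], D = diag(2, -4, 5), P⁻¹ = [[1, 0, 0], [1, -1, 1], [1, -1, 2]].
B⁴ = P·diag(16, 256, 625)·P⁻¹ = [[16, 0, 0], [129, -113, 738], [369, -369, 994]].
The requested entry is 738.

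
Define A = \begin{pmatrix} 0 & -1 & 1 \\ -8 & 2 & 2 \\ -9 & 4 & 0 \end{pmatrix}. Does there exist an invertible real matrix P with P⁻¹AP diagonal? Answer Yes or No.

No

Characteristic polynomial: p(s) = s^3 - 2s^2 - 7s - 4 = (s - 4)(s + 1)^2.
s = -1 has algebraic multiplicity 2; rank(A + 1I) = 2, so geometric multiplicity = 1.
Geometric multiplicity < algebraic multiplicity, so A is not diagonalizable.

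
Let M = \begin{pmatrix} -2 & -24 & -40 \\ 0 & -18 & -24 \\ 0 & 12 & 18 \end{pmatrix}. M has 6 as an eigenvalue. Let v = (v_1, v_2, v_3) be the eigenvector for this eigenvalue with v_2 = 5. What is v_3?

M − 6I = [[-8, -24, -40], [0, -24, -24], [0, 12, 12]].
Solving (M − 6I)v = 0 gives the eigenspace spanned by (10, 5, -5).
With v_2 = 5, v = (10, 5, -5), so v_3 = -5.

-5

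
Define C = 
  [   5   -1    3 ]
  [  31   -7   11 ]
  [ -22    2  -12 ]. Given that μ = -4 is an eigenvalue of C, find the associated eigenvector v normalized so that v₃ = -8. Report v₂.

C + 4I = [[9, -1, 3], [31, -3, 11], [-22, 2, -8]].
Solving (C + 4I)v = 0 gives the eigenspace spanned by (4, 12, -8).
With v₃ = -8, v = (4, 12, -8), so v₂ = 12.

12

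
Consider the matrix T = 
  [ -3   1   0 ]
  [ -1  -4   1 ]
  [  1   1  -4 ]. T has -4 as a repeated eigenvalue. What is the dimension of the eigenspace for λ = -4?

1

T + 4I = [[1, 1, 0], [-1, 0, 1], [1, 1, 0]].
This matrix has rank 2, so its null space has dimension 3 − 2 = 1.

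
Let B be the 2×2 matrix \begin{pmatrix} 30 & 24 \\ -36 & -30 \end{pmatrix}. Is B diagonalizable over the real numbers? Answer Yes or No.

Yes

Characteristic polynomial: p(λ) = λ^2 - 36 = (λ - 6)(λ + 6).
All 2 eigenvalues are distinct, so B is diagonalizable.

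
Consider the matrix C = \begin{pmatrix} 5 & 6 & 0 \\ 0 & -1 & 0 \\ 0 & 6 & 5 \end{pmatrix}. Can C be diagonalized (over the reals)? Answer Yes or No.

Characteristic polynomial: p(t) = t^3 - 9t^2 + 15t + 25 = (t - 5)^2(t + 1).
t = 5 has algebraic multiplicity 2; rank(C − 5I) = 1, so geometric multiplicity = 2.
Every eigenvalue has geometric = algebraic multiplicity, so C is diagonalizable.

Yes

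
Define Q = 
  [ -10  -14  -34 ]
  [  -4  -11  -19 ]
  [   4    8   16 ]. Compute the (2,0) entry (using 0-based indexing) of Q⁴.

-32

Characteristic polynomial: t^3 + 5t^2 + 6t = t(t + 2)(t + 3), so the eigenvalues are -3, -2, 0.
t=-2: eigenvector (5, 2, -2).
t=-3: eigenvector (-2, 1, 0).
t=0: eigenvector (-2, -1, 1).
P = [[5, -2, -2], [2, 1, -1], [-2, 0, 1]], D = diag(-2, -3, 0), P⁻¹ = [[1, 2, 4], [0, 1, 1], [2, 4, 9]].
Q⁴ = P·diag(16, 81, 0)·P⁻¹ = [[80, -2, 158], [32, 145, 209], [-32, -64, -128]].
The requested entry is -32.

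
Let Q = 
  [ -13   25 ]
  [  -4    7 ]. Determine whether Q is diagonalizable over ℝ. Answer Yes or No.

Characteristic polynomial: p(μ) = μ^2 + 6μ + 9 = (μ + 3)^2.
μ = -3 has algebraic multiplicity 2; rank(Q + 3I) = 1, so geometric multiplicity = 1.
Geometric multiplicity < algebraic multiplicity, so Q is not diagonalizable.

No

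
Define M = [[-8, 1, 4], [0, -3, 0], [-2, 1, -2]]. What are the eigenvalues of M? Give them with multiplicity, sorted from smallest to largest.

-6, -4, -3

Characteristic polynomial: p(μ) = μ^3 + 13μ^2 + 54μ + 72 = (μ + 3)(μ + 4)(μ + 6).
Roots (with multiplicity): -6, -4, -3.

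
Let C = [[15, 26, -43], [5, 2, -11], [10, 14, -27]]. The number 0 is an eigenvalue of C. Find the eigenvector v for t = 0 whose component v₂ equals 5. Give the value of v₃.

10

C = [[15, 26, -43], [5, 2, -11], [10, 14, -27]].
Solving (C)v = 0 gives the eigenspace spanned by (20, 5, 10).
With v₂ = 5, v = (20, 5, 10), so v₃ = 10.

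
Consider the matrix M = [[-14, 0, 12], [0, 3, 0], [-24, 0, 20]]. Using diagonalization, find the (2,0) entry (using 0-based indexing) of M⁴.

-2880

Characteristic polynomial: μ^3 - 9μ^2 + 26μ - 24 = (μ - 4)(μ - 3)(μ - 2), so the eigenvalues are 2, 3, 4.
μ=2: eigenvector (-3, 0, -4).
μ=3: eigenvector (0, 1, 0).
μ=4: eigenvector (-2, 0, -3).
P = [[-3, 0, -2], [0, 1, 0], [-4, 0, -3]], D = diag(2, 3, 4), P⁻¹ = [[-3, 0, 2], [0, 1, 0], [4, 0, -3]].
M⁴ = P·diag(16, 81, 256)·P⁻¹ = [[-1904, 0, 1440], [0, 81, 0], [-2880, 0, 2176]].
The requested entry is -2880.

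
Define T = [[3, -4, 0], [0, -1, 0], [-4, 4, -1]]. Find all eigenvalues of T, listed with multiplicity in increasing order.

-1, -1, 3

Characteristic polynomial: p(μ) = μ^3 - μ^2 - 5μ - 3 = (μ - 3)(μ + 1)^2.
Roots (with multiplicity): -1, -1, 3.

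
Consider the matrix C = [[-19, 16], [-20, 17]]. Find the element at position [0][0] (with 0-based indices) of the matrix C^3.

Characteristic polynomial: s^2 + 2s - 3 = (s - 1)(s + 3), so the eigenvalues are -3, 1.
s=1: eigenvector (4, 5).
s=-3: eigenvector (-1, -1).
P = [[4, -1], [5, -1]], D = diag(1, -3), P⁻¹ = [[-1, 1], [-5, 4]].
C³ = P·diag(1, -27)·P⁻¹ = [[-139, 112], [-140, 113]].
The requested entry is -139.

-139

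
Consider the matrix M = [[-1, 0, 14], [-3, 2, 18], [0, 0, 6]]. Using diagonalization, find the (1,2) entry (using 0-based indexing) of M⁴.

Characteristic polynomial: μ^3 - 7μ^2 + 4μ + 12 = (μ - 6)(μ - 2)(μ + 1), so the eigenvalues are -1, 2, 6.
μ=-1: eigenvector (1, 1, 0).
μ=2: eigenvector (0, 1, 0).
μ=6: eigenvector (2, 3, 1).
P = [[1, 0, 2], [1, 1, 3], [0, 0, 1]], D = diag(-1, 2, 6), P⁻¹ = [[1, 0, -2], [-1, 1, -1], [0, 0, 1]].
M⁴ = P·diag(1, 16, 1296)·P⁻¹ = [[1, 0, 2590], [-15, 16, 3870], [0, 0, 1296]].
The requested entry is 3870.

3870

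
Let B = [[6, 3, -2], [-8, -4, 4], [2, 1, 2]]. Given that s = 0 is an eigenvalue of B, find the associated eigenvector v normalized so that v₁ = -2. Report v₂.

B = [[6, 3, -2], [-8, -4, 4], [2, 1, 2]].
Solving (B)v = 0 gives the eigenspace spanned by (-2, 4, 0).
With v₁ = -2, v = (-2, 4, 0), so v₂ = 4.

4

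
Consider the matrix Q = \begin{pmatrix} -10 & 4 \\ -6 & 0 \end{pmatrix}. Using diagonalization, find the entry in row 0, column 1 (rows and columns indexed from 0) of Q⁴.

-2080

Characteristic polynomial: t^2 + 10t + 24 = (t + 4)(t + 6), so the eigenvalues are -6, -4.
t=-6: eigenvector (1, 1).
t=-4: eigenvector (-2, -3).
P = [[1, -2], [1, -3]], D = diag(-6, -4), P⁻¹ = [[3, -2], [1, -1]].
Q⁴ = P·diag(1296, 256)·P⁻¹ = [[3376, -2080], [3120, -1824]].
The requested entry is -2080.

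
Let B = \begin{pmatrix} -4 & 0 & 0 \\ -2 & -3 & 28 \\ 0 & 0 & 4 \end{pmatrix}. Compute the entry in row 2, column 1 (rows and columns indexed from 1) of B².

14

Characteristic polynomial: t^3 + 3t^2 - 16t - 48 = (t - 4)(t + 3)(t + 4), so the eigenvalues are -4, -3, 4.
t=-4: eigenvector (1, 2, 0).
t=-3: eigenvector (0, 1, 0).
t=4: eigenvector (0, 4, 1).
P = [[1, 0, 0], [2, 1, 4], [0, 0, 1]], D = diag(-4, -3, 4), P⁻¹ = [[1, 0, 0], [-2, 1, -4], [0, 0, 1]].
B² = P·diag(16, 9, 16)·P⁻¹ = [[16, 0, 0], [14, 9, 28], [0, 0, 16]].
The requested entry is 14.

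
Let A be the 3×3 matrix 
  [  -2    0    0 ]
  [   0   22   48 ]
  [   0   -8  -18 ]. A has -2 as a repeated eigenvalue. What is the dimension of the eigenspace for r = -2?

A + 2I = [[0, 0, 0], [0, 24, 48], [0, -8, -16]].
This matrix has rank 1, so its null space has dimension 3 − 1 = 2.

2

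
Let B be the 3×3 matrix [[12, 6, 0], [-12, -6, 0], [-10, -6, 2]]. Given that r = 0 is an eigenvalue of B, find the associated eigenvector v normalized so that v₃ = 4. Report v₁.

-4

B = [[12, 6, 0], [-12, -6, 0], [-10, -6, 2]].
Solving (B)v = 0 gives the eigenspace spanned by (-4, 8, 4).
With v₃ = 4, v = (-4, 8, 4), so v₁ = -4.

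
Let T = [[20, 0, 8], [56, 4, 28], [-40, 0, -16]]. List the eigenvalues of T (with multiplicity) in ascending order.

0, 4, 4

Characteristic polynomial: p(r) = r^3 - 8r^2 + 16r = r(r - 4)^2.
Roots (with multiplicity): 0, 4, 4.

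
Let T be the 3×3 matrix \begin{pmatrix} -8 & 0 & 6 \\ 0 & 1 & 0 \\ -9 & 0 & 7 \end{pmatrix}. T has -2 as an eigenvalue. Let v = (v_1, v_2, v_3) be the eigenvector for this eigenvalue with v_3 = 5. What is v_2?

0

T + 2I = [[-6, 0, 6], [0, 3, 0], [-9, 0, 9]].
Solving (T + 2I)v = 0 gives the eigenspace spanned by (5, 0, 5).
With v_3 = 5, v = (5, 0, 5), so v_2 = 0.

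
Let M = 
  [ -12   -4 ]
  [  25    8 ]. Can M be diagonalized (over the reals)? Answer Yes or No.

No

Characteristic polynomial: p(λ) = λ^2 + 4λ + 4 = (λ + 2)^2.
λ = -2 has algebraic multiplicity 2; rank(M + 2I) = 1, so geometric multiplicity = 1.
Geometric multiplicity < algebraic multiplicity, so M is not diagonalizable.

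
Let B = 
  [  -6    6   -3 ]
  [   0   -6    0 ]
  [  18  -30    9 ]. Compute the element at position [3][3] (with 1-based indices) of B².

Characteristic polynomial: r^3 + 3r^2 - 18r = r(r - 3)(r + 6), so the eigenvalues are -6, 0, 3.
r=-6: eigenvector (0, 1, 2).
r=0: eigenvector (1, 0, -2).
r=3: eigenvector (-1, 0, 3).
P = [[0, 1, -1], [1, 0, 0], [2, -2, 3]], D = diag(-6, 0, 3), P⁻¹ = [[0, 1, 0], [3, -2, 1], [2, -2, 1]].
B² = P·diag(36, 0, 9)·P⁻¹ = [[-18, 18, -9], [0, 36, 0], [54, 18, 27]].
The requested entry is 27.

27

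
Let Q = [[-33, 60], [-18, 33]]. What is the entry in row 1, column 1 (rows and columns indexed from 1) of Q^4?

Characteristic polynomial: s^2 - 9 = (s - 3)(s + 3), so the eigenvalues are -3, 3.
s=3: eigenvector (-5, -3).
s=-3: eigenvector (2, 1).
P = [[-5, 2], [-3, 1]], D = diag(3, -3), P⁻¹ = [[1, -2], [3, -5]].
Q⁴ = P·diag(81, 81)·P⁻¹ = [[81, 0], [0, 81]].
The requested entry is 81.

81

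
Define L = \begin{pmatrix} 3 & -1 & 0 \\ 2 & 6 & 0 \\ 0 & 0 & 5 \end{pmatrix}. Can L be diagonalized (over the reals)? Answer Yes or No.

Characteristic polynomial: p(t) = t^3 - 14t^2 + 65t - 100 = (t - 5)^2(t - 4).
t = 5 has algebraic multiplicity 2; rank(L − 5I) = 1, so geometric multiplicity = 2.
Every eigenvalue has geometric = algebraic multiplicity, so L is diagonalizable.

Yes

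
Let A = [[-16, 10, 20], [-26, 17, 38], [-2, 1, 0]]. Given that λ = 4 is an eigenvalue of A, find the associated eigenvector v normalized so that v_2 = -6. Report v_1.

A − 4I = [[-20, 10, 20], [-26, 13, 38], [-2, 1, -4]].
Solving (A − 4I)v = 0 gives the eigenspace spanned by (-3, -6, 0).
With v_2 = -6, v = (-3, -6, 0), so v_1 = -3.

-3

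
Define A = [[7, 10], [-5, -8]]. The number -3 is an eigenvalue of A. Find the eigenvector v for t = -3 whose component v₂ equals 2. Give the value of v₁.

-2

A + 3I = [[10, 10], [-5, -5]].
Solving (A + 3I)v = 0 gives the eigenspace spanned by (-2, 2).
With v₂ = 2, v = (-2, 2), so v₁ = -2.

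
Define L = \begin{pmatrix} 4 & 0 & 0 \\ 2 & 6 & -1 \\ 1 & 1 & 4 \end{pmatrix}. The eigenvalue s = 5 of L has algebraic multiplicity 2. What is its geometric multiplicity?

1

L − 5I = [[-1, 0, 0], [2, 1, -1], [1, 1, -1]].
This matrix has rank 2, so its null space has dimension 3 − 2 = 1.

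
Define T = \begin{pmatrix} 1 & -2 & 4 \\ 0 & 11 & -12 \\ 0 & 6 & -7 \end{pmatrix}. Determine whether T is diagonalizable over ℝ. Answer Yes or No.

Yes

Characteristic polynomial: p(r) = r^3 - 5r^2 - r + 5 = (r - 5)(r - 1)(r + 1).
All 3 eigenvalues are distinct, so T is diagonalizable.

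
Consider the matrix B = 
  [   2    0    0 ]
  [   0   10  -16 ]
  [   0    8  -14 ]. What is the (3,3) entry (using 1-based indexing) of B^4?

2576

Characteristic polynomial: s^3 + 2s^2 - 20s + 24 = (s - 2)^2(s + 6), so the eigenvalues are -6, 2, 2.
s=2: eigenvector (1, 0, 0).
s=-6: eigenvector (0, 1, 1).
s=2: eigenvector (0, 2, 1).
P = [[1, 0, 0], [0, 1, 2], [0, 1, 1]], D = diag(2, -6, 2), P⁻¹ = [[1, 0, 0], [0, -1, 2], [0, 1, -1]].
B⁴ = P·diag(16, 1296, 16)·P⁻¹ = [[16, 0, 0], [0, -1264, 2560], [0, -1280, 2576]].
The requested entry is 2576.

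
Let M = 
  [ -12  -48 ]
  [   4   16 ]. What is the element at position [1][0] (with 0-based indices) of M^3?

64

Characteristic polynomial: t^2 - 4t = t(t - 4), so the eigenvalues are 0, 4.
t=4: eigenvector (-3, 1).
t=0: eigenvector (4, -1).
P = [[-3, 4], [1, -1]], D = diag(4, 0), P⁻¹ = [[1, 4], [1, 3]].
M³ = P·diag(64, 0)·P⁻¹ = [[-192, -768], [64, 256]].
The requested entry is 64.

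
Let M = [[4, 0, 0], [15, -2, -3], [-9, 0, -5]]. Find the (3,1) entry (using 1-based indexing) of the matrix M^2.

Characteristic polynomial: μ^3 + 3μ^2 - 18μ - 40 = (μ - 4)(μ + 2)(μ + 5), so the eigenvalues are -5, -2, 4.
μ=4: eigenvector (1, 3, -1).
μ=-2: eigenvector (0, 1, 0).
μ=-5: eigenvector (0, 1, 1).
P = [[1, 0, 0], [3, 1, 1], [-1, 0, 1]], D = diag(4, -2, -5), P⁻¹ = [[1, 0, 0], [-4, 1, -1], [1, 0, 1]].
M² = P·diag(16, 4, 25)·P⁻¹ = [[16, 0, 0], [57, 4, 21], [9, 0, 25]].
The requested entry is 9.

9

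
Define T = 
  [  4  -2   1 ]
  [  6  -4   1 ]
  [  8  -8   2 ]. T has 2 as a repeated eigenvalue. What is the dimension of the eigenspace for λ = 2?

T − 2I = [[2, -2, 1], [6, -6, 1], [8, -8, 0]].
This matrix has rank 2, so its null space has dimension 3 − 2 = 1.

1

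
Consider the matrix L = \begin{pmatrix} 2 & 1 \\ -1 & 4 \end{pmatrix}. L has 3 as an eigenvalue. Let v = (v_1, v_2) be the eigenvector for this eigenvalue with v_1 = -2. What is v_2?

-2

L − 3I = [[-1, 1], [-1, 1]].
Solving (L − 3I)v = 0 gives the eigenspace spanned by (-2, -2).
With v_1 = -2, v = (-2, -2), so v_2 = -2.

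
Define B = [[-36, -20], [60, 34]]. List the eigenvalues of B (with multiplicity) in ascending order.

Characteristic polynomial: p(r) = r^2 + 2r - 24 = (r - 4)(r + 6).
Roots (with multiplicity): -6, 4.

-6, 4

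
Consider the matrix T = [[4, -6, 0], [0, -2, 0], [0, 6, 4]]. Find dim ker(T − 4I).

2

T − 4I = [[0, -6, 0], [0, -6, 0], [0, 6, 0]].
This matrix has rank 1, so its null space has dimension 3 − 1 = 2.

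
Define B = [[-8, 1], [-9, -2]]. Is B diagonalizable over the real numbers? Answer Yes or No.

Characteristic polynomial: p(r) = r^2 + 10r + 25 = (r + 5)^2.
r = -5 has algebraic multiplicity 2; rank(B + 5I) = 1, so geometric multiplicity = 1.
Geometric multiplicity < algebraic multiplicity, so B is not diagonalizable.

No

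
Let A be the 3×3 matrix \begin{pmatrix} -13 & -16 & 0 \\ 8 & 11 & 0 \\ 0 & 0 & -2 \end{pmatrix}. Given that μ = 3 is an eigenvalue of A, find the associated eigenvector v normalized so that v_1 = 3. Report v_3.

A − 3I = [[-16, -16, 0], [8, 8, 0], [0, 0, -5]].
Solving (A − 3I)v = 0 gives the eigenspace spanned by (3, -3, 0).
With v_1 = 3, v = (3, -3, 0), so v_3 = 0.

0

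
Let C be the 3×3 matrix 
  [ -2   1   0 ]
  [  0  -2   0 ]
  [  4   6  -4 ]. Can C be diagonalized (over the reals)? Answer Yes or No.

No

Characteristic polynomial: p(r) = r^3 + 8r^2 + 20r + 16 = (r + 2)^2(r + 4).
r = -2 has algebraic multiplicity 2; rank(C + 2I) = 2, so geometric multiplicity = 1.
Geometric multiplicity < algebraic multiplicity, so C is not diagonalizable.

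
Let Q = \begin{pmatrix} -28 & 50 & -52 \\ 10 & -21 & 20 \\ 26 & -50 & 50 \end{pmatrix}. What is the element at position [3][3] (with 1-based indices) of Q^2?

148

Characteristic polynomial: λ^3 - λ^2 - 10λ - 8 = (λ - 4)(λ + 1)(λ + 2), so the eigenvalues are -2, -1, 4.
λ=4: eigenvector (-5, 2, 5).
λ=-1: eigenvector (-2, 1, 2).
λ=-2: eigenvector (-2, 0, 1).
P = [[-5, -2, -2], [2, 1, 0], [5, 2, 1]], D = diag(4, -1, -2), P⁻¹ = [[1, -2, 2], [-2, 5, -4], [-1, 0, -1]].
Q² = P·diag(16, 1, 4)·P⁻¹ = [[-68, 150, -144], [30, -59, 60], [72, -150, 148]].
The requested entry is 148.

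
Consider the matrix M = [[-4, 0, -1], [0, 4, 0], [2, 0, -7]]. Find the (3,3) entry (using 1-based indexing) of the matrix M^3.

Characteristic polynomial: λ^3 + 7λ^2 - 14λ - 120 = (λ - 4)(λ + 5)(λ + 6), so the eigenvalues are -6, -5, 4.
λ=-6: eigenvector (-1, 0, -2).
λ=4: eigenvector (0, 1, 0).
λ=-5: eigenvector (1, 0, 1).
P = [[-1, 0, 1], [0, 1, 0], [-2, 0, 1]], D = diag(-6, 4, -5), P⁻¹ = [[1, 0, -1], [0, 1, 0], [2, 0, -1]].
M³ = P·diag(-216, 64, -125)·P⁻¹ = [[-34, 0, -91], [0, 64, 0], [182, 0, -307]].
The requested entry is -307.

-307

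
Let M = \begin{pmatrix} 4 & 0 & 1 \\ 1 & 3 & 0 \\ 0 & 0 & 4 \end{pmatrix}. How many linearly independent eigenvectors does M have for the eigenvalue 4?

1

M − 4I = [[0, 0, 1], [1, -1, 0], [0, 0, 0]].
This matrix has rank 2, so its null space has dimension 3 − 2 = 1.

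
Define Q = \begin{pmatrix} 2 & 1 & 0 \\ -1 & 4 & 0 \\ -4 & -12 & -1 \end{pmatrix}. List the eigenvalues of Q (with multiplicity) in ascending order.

-1, 3, 3

Characteristic polynomial: p(s) = s^3 - 5s^2 + 3s + 9 = (s - 3)^2(s + 1).
Roots (with multiplicity): -1, 3, 3.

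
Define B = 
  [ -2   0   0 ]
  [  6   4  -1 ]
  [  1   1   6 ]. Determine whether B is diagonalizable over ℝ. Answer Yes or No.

Characteristic polynomial: p(μ) = μ^3 - 8μ^2 + 5μ + 50 = (μ - 5)^2(μ + 2).
μ = 5 has algebraic multiplicity 2; rank(B − 5I) = 2, so geometric multiplicity = 1.
Geometric multiplicity < algebraic multiplicity, so B is not diagonalizable.

No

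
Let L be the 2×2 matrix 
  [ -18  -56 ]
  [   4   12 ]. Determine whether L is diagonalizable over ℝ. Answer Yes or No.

Yes

Characteristic polynomial: p(t) = t^2 + 6t + 8 = (t + 2)(t + 4).
All 2 eigenvalues are distinct, so L is diagonalizable.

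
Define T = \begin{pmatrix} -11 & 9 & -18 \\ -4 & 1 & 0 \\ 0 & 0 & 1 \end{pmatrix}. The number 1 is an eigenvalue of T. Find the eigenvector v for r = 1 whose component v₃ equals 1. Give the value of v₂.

T − 1I = [[-12, 9, -18], [-4, 0, 0], [0, 0, 0]].
Solving (T − 1I)v = 0 gives the eigenspace spanned by (0, 2, 1).
With v₃ = 1, v = (0, 2, 1), so v₂ = 2.

2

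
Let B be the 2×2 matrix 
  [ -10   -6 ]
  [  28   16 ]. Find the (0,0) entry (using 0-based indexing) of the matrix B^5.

-5920

Characteristic polynomial: t^2 - 6t + 8 = (t - 4)(t - 2), so the eigenvalues are 2, 4.
t=2: eigenvector (1, -2).
t=4: eigenvector (-3, 7).
P = [[1, -3], [-2, 7]], D = diag(2, 4), P⁻¹ = [[7, 3], [2, 1]].
B⁵ = P·diag(32, 1024)·P⁻¹ = [[-5920, -2976], [13888, 6976]].
The requested entry is -5920.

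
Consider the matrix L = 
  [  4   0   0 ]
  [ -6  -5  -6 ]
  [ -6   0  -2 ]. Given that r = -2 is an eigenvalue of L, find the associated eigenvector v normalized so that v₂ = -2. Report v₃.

L + 2I = [[6, 0, 0], [-6, -3, -6], [-6, 0, 0]].
Solving (L + 2I)v = 0 gives the eigenspace spanned by (0, -2, 1).
With v₂ = -2, v = (0, -2, 1), so v₃ = 1.

1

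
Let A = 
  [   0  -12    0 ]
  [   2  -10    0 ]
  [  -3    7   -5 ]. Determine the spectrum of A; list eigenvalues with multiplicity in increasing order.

-6, -5, -4

Characteristic polynomial: p(t) = t^3 + 15t^2 + 74t + 120 = (t + 4)(t + 5)(t + 6).
Roots (with multiplicity): -6, -5, -4.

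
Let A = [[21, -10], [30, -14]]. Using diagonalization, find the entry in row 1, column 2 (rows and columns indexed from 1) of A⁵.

Characteristic polynomial: s^2 - 7s + 6 = (s - 6)(s - 1), so the eigenvalues are 1, 6.
s=6: eigenvector (-2, -3).
s=1: eigenvector (1, 2).
P = [[-2, 1], [-3, 2]], D = diag(6, 1), P⁻¹ = [[-2, 1], [-3, 2]].
A⁵ = P·diag(7776, 1)·P⁻¹ = [[31101, -15550], [46650, -23324]].
The requested entry is -15550.

-15550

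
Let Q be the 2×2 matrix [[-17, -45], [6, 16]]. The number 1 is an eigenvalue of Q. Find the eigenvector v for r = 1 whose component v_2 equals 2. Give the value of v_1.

-5

Q − 1I = [[-18, -45], [6, 15]].
Solving (Q − 1I)v = 0 gives the eigenspace spanned by (-5, 2).
With v_2 = 2, v = (-5, 2), so v_1 = -5.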